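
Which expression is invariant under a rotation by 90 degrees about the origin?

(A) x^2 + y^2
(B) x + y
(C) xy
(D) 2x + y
A

A rotation by 90 degrees sends (x, y) to (-y, x).
Substitute the transformed coordinates into each option and compare with the original:
(A) x^2 + y^2  ->  (-y)^2 + (x)^2 = x^2 + y^2   [equals x^2 + y^2: invariant]
(B) x + y  ->  (-y) + (x) = x - y   [differs from x + y: not invariant]
(C) xy  ->  (-y)(x) = -xy   [differs from xy: not invariant]
(D) 2x + y  ->  2(-y) + (x) = x - 2y   [differs from 2x + y: not invariant]

Only option (A), x^2 + y^2, is unchanged by the transformation.
Geometrically, x^2 + y^2 is the squared distance from the origin, which every rotation about the origin preserves.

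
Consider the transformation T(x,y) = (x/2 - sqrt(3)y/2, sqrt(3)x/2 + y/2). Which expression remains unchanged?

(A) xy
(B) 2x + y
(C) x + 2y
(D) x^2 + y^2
D

An expression E(x,y) is invariant under T if E(T(x,y)) = E(x,y). Here T(x,y) = (x/2 - sqrt(3)y/2, sqrt(3)x/2 + y/2).
Substitute the transformed coordinates into each option and compare with the original:
(A) xy  ->  (x/2 - sqrt(3)y/2)(sqrt(3)x/2 + y/2) = sqrt(3)x^2/4 - xy/2 - sqrt(3)y^2/4   [differs from xy: not invariant]
(B) 2x + y  ->  2(x/2 - sqrt(3)y/2) + (sqrt(3)x/2 + y/2) = sqrt(3)x/2 + x - sqrt(3)y + y/2   [differs from 2x + y: not invariant]
(C) x + 2y  ->  (x/2 - sqrt(3)y/2) + 2(sqrt(3)x/2 + y/2) = x/2 + sqrt(3)x - sqrt(3)y/2 + y   [differs from x + 2y: not invariant]
(D) x^2 + y^2  ->  (x/2 - sqrt(3)y/2)^2 + (sqrt(3)x/2 + y/2)^2 = x^2 + y^2   [equals x^2 + y^2: invariant]

Only option (D), x^2 + y^2, is unchanged by the transformation.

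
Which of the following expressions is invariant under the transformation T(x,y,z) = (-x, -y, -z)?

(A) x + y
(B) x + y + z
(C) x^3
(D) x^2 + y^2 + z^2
D

Apply T(x,y,z) = (-x, -y, -z) to each option, i.e. replace (x, y, z) by the transformed coordinates.
Substitute the transformed coordinates into each option and compare with the original:
(A) x + y  ->  (-x) + (-y) = -x - y   [differs from x + y: not invariant]
(B) x + y + z  ->  (-x) + (-y) + (-z) = -x - y - z   [differs from x + y + z: not invariant]
(C) x^3  ->  (-x)^3 = -x^3   [differs from x^3: not invariant]
(D) x^2 + y^2 + z^2  ->  (-x)^2 + (-y)^2 + (-z)^2 = x^2 + y^2 + z^2   [equals x^2 + y^2 + z^2: invariant]

Only option (D), x^2 + y^2 + z^2, is unchanged by the transformation.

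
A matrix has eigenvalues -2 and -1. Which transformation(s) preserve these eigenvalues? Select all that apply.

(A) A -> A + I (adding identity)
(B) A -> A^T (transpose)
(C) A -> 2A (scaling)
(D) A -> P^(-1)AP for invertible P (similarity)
B and D

Eigenvalues are preserved by:
1. Similarity transformations: A -> P^(-1)AP (same characteristic polynomial)
2. Transpose: A^T has the same eigenvalues as A

Eigenvalues are NOT preserved by:
- Adding identity: eigenvalues become -2+1, -1+1
- Scaling: eigenvalues become -4, -2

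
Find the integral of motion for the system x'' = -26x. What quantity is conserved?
E = (x')^2 + 26x^2

Multiply the equation by x':
x' * x'' = -26x * x'
The left side is d/dt[(x')^2/2] and the right side is d/dt[-26x^2/2], so
d/dt[(x')^2/2 + 26x^2/2] = 0, i.e. (x')^2/2 + 26x^2/2 = constant.
Multiplying by 2, the integral of motion is E = (x')^2 + 26x^2.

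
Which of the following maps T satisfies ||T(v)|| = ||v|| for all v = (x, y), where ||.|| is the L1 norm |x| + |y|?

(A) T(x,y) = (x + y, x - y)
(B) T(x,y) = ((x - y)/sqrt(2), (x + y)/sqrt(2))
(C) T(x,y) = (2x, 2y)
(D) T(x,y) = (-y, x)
D

A transformation preserves a norm if ||T(v)|| = ||v|| for every v; a single vector where the norm changes rules an option out.

(A) T(x,y) = (x + y, x - y): v = (1, 0) has norm |1| + |0| = 1, but T(v) = (1, 1) has norm 2 -- not preserved.
(B) T(x,y) = ((x - y)/sqrt(2), (x + y)/sqrt(2)): v = (1, 0) has norm |1| + |0| = 1, but T(v) = (sqrt(2)/2, sqrt(2)/2) has norm sqrt(2) -- not preserved.
(C) T(x,y) = (2x, 2y): v = (1, 0) has norm |1| + |0| = 1, but T(v) = (2, 0) has norm 2 -- not preserved.
(D) T(x,y) = (-y, x): preserves the norm -- it only permutes the coordinates and/or flips signs, which leaves |x| + |y| unchanged.

Therefore the answer is (D).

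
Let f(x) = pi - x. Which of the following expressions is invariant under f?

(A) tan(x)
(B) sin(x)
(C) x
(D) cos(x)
B

For f(x) = pi - x:
sin(pi - x) = sin(x), so sine is invariant under this transformation.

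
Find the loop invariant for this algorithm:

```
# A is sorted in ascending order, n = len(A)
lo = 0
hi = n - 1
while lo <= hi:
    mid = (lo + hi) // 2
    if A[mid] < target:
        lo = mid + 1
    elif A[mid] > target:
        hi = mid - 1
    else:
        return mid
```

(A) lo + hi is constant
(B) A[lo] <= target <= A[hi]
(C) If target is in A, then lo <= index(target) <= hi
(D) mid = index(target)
C

A loop invariant must hold before the first iteration and be re-established by every execution of the body.

(C) If target is in A, then lo <= index(target) <= hi: Before the loop [lo, hi] = [0, n-1] covers every index. When A[mid] < target, sortedness puts target strictly to the right of mid, so setting lo = mid + 1 keeps index(target) in [lo, hi]; symmetrically for hi = mid - 1. Hence 'if target is in A then lo <= index(target) <= hi' holds after every iteration, and when lo > hi it proves target is absent.

The other options fail:
(A) lo + hi is constant: each iteration moves exactly one of lo, hi, so lo + hi changes (e.g. 0 + (n-1) becomes (mid+1) + (n-1)).
(B) A[lo] <= target <= A[hi]: fails when target is not in A (e.g. target < A[0] already violates it before the loop), so it is not maintained in general.
(D) mid = index(target): mid is just the current probe; it equals index(target) only on the iteration that returns.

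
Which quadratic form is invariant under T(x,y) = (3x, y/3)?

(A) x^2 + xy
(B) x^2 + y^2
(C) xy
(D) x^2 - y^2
C

T multiplies x by 3 and divides y by 3.
Substitute the transformed coordinates into each option and compare with the original:
(A) x^2 + xy  ->  (3x)^2 + (3x)(y/3) = 9x^2 + xy   [differs from x^2 + xy: not invariant]
(B) x^2 + y^2  ->  (3x)^2 + (y/3)^2 = 9x^2 + y^2/9   [differs from x^2 + y^2: not invariant]
(C) xy  ->  (3x)(y/3) = xy   [equals xy: invariant]
(D) x^2 - y^2  ->  (3x)^2 - (y/3)^2 = 9x^2 - y^2/9   [differs from x^2 - y^2: not invariant]

Only option (C), xy, is unchanged by the transformation.
The factors 3 and 1/3 cancel only in the pure product xy.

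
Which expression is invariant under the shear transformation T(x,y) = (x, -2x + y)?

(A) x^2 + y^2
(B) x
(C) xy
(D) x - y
B

Under the shear T(x,y) = (x, -2x + y):
Substitute the transformed coordinates into each option and compare with the original:
(A) x^2 + y^2  ->  (x)^2 + (-2x + y)^2 = 5x^2 - 4xy + y^2   [differs from x^2 + y^2: not invariant]
(B) x  ->  (x) = x   [equals x: invariant]
(C) xy  ->  (x)(-2x + y) = -2x^2 + xy   [differs from xy: not invariant]
(D) x - y  ->  (x) - (-2x + y) = 3x - y   [differs from x - y: not invariant]

Only option (B), x, is unchanged by the transformation.
A vertical shear moves points parallel to the y-axis, so the x-coordinate (and any function of x alone) is unchanged.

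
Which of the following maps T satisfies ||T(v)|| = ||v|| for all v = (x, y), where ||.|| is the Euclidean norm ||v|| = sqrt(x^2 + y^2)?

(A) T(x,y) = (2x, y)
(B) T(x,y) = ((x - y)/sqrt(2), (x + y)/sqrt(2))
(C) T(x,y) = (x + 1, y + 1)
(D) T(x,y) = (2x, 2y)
B

A transformation preserves a norm if ||T(v)|| = ||v|| for every v; a single vector where the norm changes rules an option out.

(A) T(x,y) = (2x, y): v = (1, 0) has norm sqrt((1)^2 + (0)^2) = 1, but T(v) = (2, 0) has norm 2 -- not preserved.
(B) T(x,y) = ((x - y)/sqrt(2), (x + y)/sqrt(2)): preserves the norm -- it is an orthogonal map (a rotation/reflection), and (sqrt(2)(x - y)/2)^2 + (sqrt(2)(x + y)/2)^2 simplifies to x^2 + y^2.
(C) T(x,y) = (x + 1, y + 1): v = (1, 0) has norm sqrt((1)^2 + (0)^2) = 1, but T(v) = (2, 1) has norm sqrt(5) -- not preserved.
(D) T(x,y) = (2x, 2y): v = (1, 0) has norm sqrt((1)^2 + (0)^2) = 1, but T(v) = (2, 0) has norm 2 -- not preserved.

Therefore the answer is (B).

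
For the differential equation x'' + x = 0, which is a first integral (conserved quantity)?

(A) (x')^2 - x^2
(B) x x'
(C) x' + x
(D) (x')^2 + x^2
D

A first integral I satisfies dI/dt = 0 along every solution. Differentiate each option and use the equation of motion:
(A) d/dt[(x')^2 - x^2] = 2x'x'' - 2x x' = -4x x', not identically 0
(B) d/dt[x x'] = (x')^2 + x x'' = (x')^2 - x^2, not identically 0
(C) d/dt[x' + x] = x'' + x' = -x + x', not identically 0
(D) d/dt[(x')^2 + x^2] = 2x'x'' + 2x x' = 2x'(-x) + 2x x' = 0

Only (D) has zero time-derivative. So the energy-like quantity (x')^2 + x^2 is the first integral.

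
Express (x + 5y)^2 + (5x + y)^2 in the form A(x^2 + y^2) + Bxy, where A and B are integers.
26(x^2 + y^2) + 20xy

Expanding: (x + 5y)^2 = x^2 + 10xy + 25y^2
(5x + y)^2 = 25x^2 + 10xy + y^2
Sum = (1+25)(x^2+y^2) + 20xy = 26(x^2 + y^2) + 20xy
This is symmetric in x and y.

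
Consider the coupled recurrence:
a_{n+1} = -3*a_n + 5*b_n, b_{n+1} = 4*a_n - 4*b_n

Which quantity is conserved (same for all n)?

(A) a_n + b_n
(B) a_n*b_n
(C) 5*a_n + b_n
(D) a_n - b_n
A

Replace a_n by a_{n+1} = -3*a_n + 5*b_n and b_n by b_{n+1} = 4*a_n - 4*b_n in each option and simplify:
(A) a_n + b_n  ->  (-3*a_n + 5*b_n) + (4*a_n - 4*b_n) = a_n + b_n   [conserved]
(B) a_n*b_n  ->  (-3*a_n + 5*b_n)*(4*a_n - 4*b_n) = -12*a_n^2 + 32*a_n*b_n - 20*b_n^2   [not conserved]
(C) 5*a_n + b_n  ->  5*(-3*a_n + 5*b_n) + (4*a_n - 4*b_n) = -11*a_n + 21*b_n   [not conserved]
(D) a_n - b_n  ->  (-3*a_n + 5*b_n) - (4*a_n - 4*b_n) = -7*a_n + 9*b_n   [not conserved]

Only (A) a_n + b_n returns to itself after one step, so it is the conserved quantity.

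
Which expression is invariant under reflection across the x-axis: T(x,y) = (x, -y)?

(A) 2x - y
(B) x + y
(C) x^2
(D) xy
C

The map is reflection across the x-axis: T(x,y) = (x, -y).
Substitute the transformed coordinates into each option and compare with the original:
(A) 2x - y  ->  2(x) - (-y) = 2x + y   [differs from 2x - y: not invariant]
(B) x + y  ->  (x) + (-y) = x - y   [differs from x + y: not invariant]
(C) x^2  ->  (x)^2 = x^2   [equals x^2: invariant]
(D) xy  ->  (x)(-y) = -xy   [differs from xy: not invariant]

Only option (C), x^2, is unchanged by the transformation.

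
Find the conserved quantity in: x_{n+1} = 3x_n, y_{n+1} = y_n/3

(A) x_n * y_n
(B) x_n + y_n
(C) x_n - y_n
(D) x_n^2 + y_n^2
A

For the recurrence x_{n+1} = 3x_n, y_{n+1} = y_n/3:

x_{n+1} * y_{n+1} = (3x_n) * (y_n/3) = x_n * y_n
The product is conserved.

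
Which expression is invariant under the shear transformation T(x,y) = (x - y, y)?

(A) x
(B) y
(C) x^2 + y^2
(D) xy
B

Under the shear T(x,y) = (x - y, y):
Substitute the transformed coordinates into each option and compare with the original:
(A) x  ->  (x - y) = x - y   [differs from x: not invariant]
(B) y  ->  (y) = y   [equals y: invariant]
(C) x^2 + y^2  ->  (x - y)^2 + (y)^2 = x^2 - 2xy + 2y^2   [differs from x^2 + y^2: not invariant]
(D) xy  ->  (x - y)(y) = xy - y^2   [differs from xy: not invariant]

Only option (B), y, is unchanged by the transformation.
A horizontal shear moves points parallel to the x-axis, so the y-coordinate (and any function of y alone) is unchanged.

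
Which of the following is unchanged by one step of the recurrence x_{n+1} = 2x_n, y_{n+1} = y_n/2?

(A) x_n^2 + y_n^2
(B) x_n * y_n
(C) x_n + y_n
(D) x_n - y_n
B

For the recurrence x_{n+1} = 2x_n, y_{n+1} = y_n/2:

x_{n+1} * y_{n+1} = (2x_n) * (y_n/2) = x_n * y_n
The product is conserved.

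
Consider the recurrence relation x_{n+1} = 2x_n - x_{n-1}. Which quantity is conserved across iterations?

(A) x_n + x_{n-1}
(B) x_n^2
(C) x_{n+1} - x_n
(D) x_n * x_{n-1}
C

For the recurrence x_{n+1} = 2x_n - x_{n-1}:

If x_{n+1} = 2x_n - x_{n-1}, then:
x_{n+1} - x_n = x_n - x_{n-1}
The first difference is constant throughout the sequence.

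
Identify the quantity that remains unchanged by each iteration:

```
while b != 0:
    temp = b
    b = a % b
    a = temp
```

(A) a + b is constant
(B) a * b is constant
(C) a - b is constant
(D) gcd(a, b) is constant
D

A loop invariant must hold before the first iteration and be re-established by every execution of the body.

(D) gcd(a, b) is constant: One iteration replaces (a, b) by (b, a mod b). Since a mod b = a - q*b for an integer q, any common divisor of a and b divides b and a mod b, and conversely; hence gcd(b, a mod b) = gcd(a, b). For instance (40, 9) -> (9, 4) keeps gcd = 1. At exit b = 0 and a = gcd of the original inputs.

The other options fail:
(A) a + b is constant: e.g. (a, b) = (40, 9) -> (9, 4): the sum goes from 49 to 13.
(B) a * b is constant: e.g. (a, b) = (40, 9) -> (9, 4): the product goes from 360 to 36.
(C) a - b is constant: e.g. (a, b) = (40, 9) -> (9, 4): the difference goes from 31 to 5.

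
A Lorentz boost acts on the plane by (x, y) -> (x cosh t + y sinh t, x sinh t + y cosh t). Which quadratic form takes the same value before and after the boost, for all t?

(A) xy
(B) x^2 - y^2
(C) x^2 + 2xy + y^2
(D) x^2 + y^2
B

Write x' = x cosh t + y sinh t, y' = x sinh t + y cosh t and substitute into each option:
(A) xy: (x cosh t + y sinh t)(x sinh t + y cosh t) = xy(cosh^2 t + sinh^2 t) + (x^2 + y^2) sinh t cosh t = xy cosh 2t + (x^2 + y^2)(sinh 2t)/2   [not invariant for t != 0]
(B) x^2 - y^2: (x cosh t + y sinh t)^2 - (x sinh t + y cosh t)^2 = x^2(cosh^2 t - sinh^2 t) + 2xy(cosh t sinh t - sinh t cosh t) + y^2(sinh^2 t - cosh^2 t) = x^2 - y^2   [invariant, using cosh^2 t - sinh^2 t = 1]
(C) x^2 + 2xy + y^2: (x' + y')^2 with x' + y' = (x + y)(cosh t + sinh t) = (x + y)e^t, so it becomes (x + y)^2 e^(2t)   [not invariant for t != 0]
(D) x^2 + y^2: (x cosh t + y sinh t)^2 + (x sinh t + y cosh t)^2 = (x^2 + y^2)(cosh^2 t + sinh^2 t) + 4xy sinh t cosh t = (x^2 + y^2) cosh 2t + 2xy sinh 2t   [not invariant for t != 0]

Only (B) x^2 - y^2 is unchanged; it is the Minkowski form preserved by Lorentz boosts, just as x^2 + y^2 is preserved by ordinary rotations.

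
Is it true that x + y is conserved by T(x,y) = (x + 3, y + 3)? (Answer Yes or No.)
No

Substitute T(x,y) = (x + 3, y + 3) into the expression and compare with the original.

Original: x + y
After applying T: (x + 3) + (y + 3) = x + y + 6

This differs from the original x + y (difference: 6), so the expression is NOT invariant.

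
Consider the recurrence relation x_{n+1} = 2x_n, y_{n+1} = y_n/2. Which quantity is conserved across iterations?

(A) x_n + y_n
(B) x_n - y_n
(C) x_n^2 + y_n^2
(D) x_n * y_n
D

For the recurrence x_{n+1} = 2x_n, y_{n+1} = y_n/2:

x_{n+1} * y_{n+1} = (2x_n) * (y_n/2) = x_n * y_n
The product is conserved.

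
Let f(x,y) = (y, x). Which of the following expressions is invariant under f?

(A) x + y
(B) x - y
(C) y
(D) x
A

For f(x,y) = (y, x):
After applying f: x' = y, y' = x. So x' + y' = y + x = x + y.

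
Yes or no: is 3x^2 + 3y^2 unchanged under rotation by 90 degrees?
Yes

Applying rotation by 90 degrees: x' = x*cos(90 degrees) - y*sin(90 degrees) = -y, y' = x*sin(90 degrees) + y*cos(90 degrees) = x

Substituting into 3x^2 + 3y^2:
3(-y)^2 + 3(x)^2
= 3x^2 + 3y^2

This equals the original expression 3x^2 + 3y^2, so it IS invariant.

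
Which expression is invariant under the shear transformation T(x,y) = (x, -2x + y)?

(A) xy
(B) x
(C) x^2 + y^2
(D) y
B

Under the shear T(x,y) = (x, -2x + y):
Substitute the transformed coordinates into each option and compare with the original:
(A) xy  ->  (x)(-2x + y) = -2x^2 + xy   [differs from xy: not invariant]
(B) x  ->  (x) = x   [equals x: invariant]
(C) x^2 + y^2  ->  (x)^2 + (-2x + y)^2 = 5x^2 - 4xy + y^2   [differs from x^2 + y^2: not invariant]
(D) y  ->  (-2x + y) = -2x + y   [differs from y: not invariant]

Only option (B), x, is unchanged by the transformation.
A vertical shear moves points parallel to the y-axis, so the x-coordinate (and any function of x alone) is unchanged.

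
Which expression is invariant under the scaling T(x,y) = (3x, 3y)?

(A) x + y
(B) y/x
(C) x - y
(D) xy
B

Under the uniform scaling T(x,y) = (3x, 3y):
Substitute the transformed coordinates into each option and compare with the original:
(A) x + y  ->  (3x) + (3y) = 3x + 3y   [differs from x + y: not invariant]
(B) y/x  ->  (3y)/(3x) = y/x   [equals y/x: invariant]
(C) x - y  ->  (3x) - (3y) = 3x - 3y   [differs from x - y: not invariant]
(D) xy  ->  (3x)(3y) = 9xy   [differs from xy: not invariant]

Only option (B), y/x, is unchanged by the transformation.
The common factor 3 cancels in a ratio of coordinates, while sums, products and sums of squares pick up factors of 3 or 9.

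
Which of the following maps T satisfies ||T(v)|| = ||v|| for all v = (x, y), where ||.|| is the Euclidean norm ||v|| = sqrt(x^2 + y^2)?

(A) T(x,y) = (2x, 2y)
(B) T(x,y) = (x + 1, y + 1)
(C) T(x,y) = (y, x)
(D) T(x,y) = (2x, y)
C

A transformation preserves a norm if ||T(v)|| = ||v|| for every v; a single vector where the norm changes rules an option out.

(A) T(x,y) = (2x, 2y): v = (1, 0) has norm sqrt((1)^2 + (0)^2) = 1, but T(v) = (2, 0) has norm 2 -- not preserved.
(B) T(x,y) = (x + 1, y + 1): v = (1, 0) has norm sqrt((1)^2 + (0)^2) = 1, but T(v) = (2, 1) has norm sqrt(5) -- not preserved.
(C) T(x,y) = (y, x): preserves the norm -- it is an orthogonal map (a rotation/reflection), and (y)^2 + (x)^2 simplifies to x^2 + y^2.
(D) T(x,y) = (2x, y): v = (1, 0) has norm sqrt((1)^2 + (0)^2) = 1, but T(v) = (2, 0) has norm 2 -- not preserved.

Therefore the answer is (C).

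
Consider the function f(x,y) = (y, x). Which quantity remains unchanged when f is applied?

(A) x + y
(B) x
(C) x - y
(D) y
A

For f(x,y) = (y, x):
After applying f: x' = y, y' = x. So x' + y' = y + x = x + y.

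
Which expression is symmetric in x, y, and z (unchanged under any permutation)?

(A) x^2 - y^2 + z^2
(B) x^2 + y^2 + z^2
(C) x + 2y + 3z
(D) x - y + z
B

A symmetric expression is unchanged when the variables are permuted; here the transformation to test is the swap (x, y) -> (y, x).
A symmetric expression must survive every permutation; the single swap x <-> y already eliminates the distractors, and the keyed expression is also unchanged by x <-> z and y <-> z (each variable enters it in exactly the same way).
Substitute the transformed coordinates into each option and compare with the original:
(A) x^2 - y^2 + z^2  ->  (y)^2 - (x)^2 + z^2 = -x^2 + y^2 + z^2   [differs from x^2 - y^2 + z^2: not invariant]
(B) x^2 + y^2 + z^2  ->  (y)^2 + (x)^2 + z^2 = x^2 + y^2 + z^2   [equals x^2 + y^2 + z^2: invariant]
(C) x + 2y + 3z  ->  (y) + 2(x) + 3z = 2x + y + 3z   [differs from x + 2y + 3z: not invariant]
(D) x - y + z  ->  (y) - (x) + z = -x + y + z   [differs from x - y + z: not invariant]

Only option (B), x^2 + y^2 + z^2, is unchanged by the transformation.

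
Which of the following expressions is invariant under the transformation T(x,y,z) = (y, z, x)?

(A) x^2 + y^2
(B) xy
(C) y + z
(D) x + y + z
D

Apply T(x,y,z) = (y, z, x) to each option, i.e. replace (x, y, z) by the transformed coordinates.
Substitute the transformed coordinates into each option and compare with the original:
(A) x^2 + y^2  ->  (y)^2 + (z)^2 = y^2 + z^2   [differs from x^2 + y^2: not invariant]
(B) xy  ->  (y)(z) = yz   [differs from xy: not invariant]
(C) y + z  ->  (z) + (x) = x + z   [differs from y + z: not invariant]
(D) x + y + z  ->  (y) + (z) + (x) = x + y + z   [equals x + y + z: invariant]

Only option (D), x + y + z, is unchanged by the transformation.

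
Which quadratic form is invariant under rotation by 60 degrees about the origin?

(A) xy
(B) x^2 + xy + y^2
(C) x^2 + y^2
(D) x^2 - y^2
C

Rotation by 60 degrees sends (x, y) to (x/2 - sqrt(3)y/2, sqrt(3)x/2 + y/2).
Substitute the transformed coordinates into each option and compare with the original:
(A) xy  ->  (x/2 - sqrt(3)y/2)(sqrt(3)x/2 + y/2) = sqrt(3)x^2/4 - xy/2 - sqrt(3)y^2/4   [differs from xy: not invariant]
(B) x^2 + xy + y^2  ->  (x/2 - sqrt(3)y/2)^2 + (x/2 - sqrt(3)y/2)(sqrt(3)x/2 + y/2) + (sqrt(3)x/2 + y/2)^2 = sqrt(3)x^2/4 + x^2 - xy/2 - sqrt(3)y^2/4 + y^2   [differs from x^2 + xy + y^2: not invariant]
(C) x^2 + y^2  ->  (x/2 - sqrt(3)y/2)^2 + (sqrt(3)x/2 + y/2)^2 = x^2 + y^2   [equals x^2 + y^2: invariant]
(D) x^2 - y^2  ->  (x/2 - sqrt(3)y/2)^2 - (sqrt(3)x/2 + y/2)^2 = -x^2/2 - sqrt(3)xy + y^2/2   [differs from x^2 - y^2: not invariant]

Only option (C), x^2 + y^2, is unchanged by the transformation.
x^2 + y^2 is the squared distance from the origin, which rotations preserve.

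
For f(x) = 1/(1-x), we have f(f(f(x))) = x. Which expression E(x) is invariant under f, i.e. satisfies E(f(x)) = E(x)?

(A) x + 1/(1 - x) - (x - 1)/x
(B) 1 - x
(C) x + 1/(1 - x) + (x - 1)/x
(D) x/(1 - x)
C

Replace x by f(x) = 1/(1 - x) in each option and simplify. As a quick numerical cross-check, also compare E(5) with E(f(5)) = E(-1/4).

(A) x + 1/(1 - x) - (x - 1)/x  ->  (1/(1 - x)) + 1/(1 - (1/(1 - x))) - ((1/(1 - x)) - 1)/(1/(1 - x)) = (x^2(1 - x) - x + (x - 1)^2)/(x(x - 1)); check: E(5) = 79/20 but E(-1/4) = -89/20.   [not invariant]
(B) 1 - x  ->  1 - (1/(1 - x)) = x/(x - 1); check: E(5) = -4 but E(-1/4) = 5/4.   [not invariant]
(C) x + 1/(1 - x) + (x - 1)/x  ->  (1/(1 - x)) + 1/(1 - (1/(1 - x))) + ((1/(1 - x)) - 1)/(1/(1 - x)), which simplifies back to x + 1/(1 - x) + (x - 1)/x; check: E(5) = 111/20, E(-1/4) = 111/20.   [invariant]
(D) x/(1 - x)  ->  (1/(1 - x))/(1 - (1/(1 - x))) = -1/x; check: E(5) = -5/4 but E(-1/4) = -1/5.   [not invariant]

Only (C) is unchanged. Indeed f(f(x)) = 1/(1 - 1/(1-x)) = (1-x)/(-x) = (x-1)/x, so E(x) = x + f(x) + f(f(x)) is the sum over the whole 3-cycle; applying f just permutes the three terms cyclically (x -> f(x) -> f(f(x)) -> x), leaving the sum unchanged.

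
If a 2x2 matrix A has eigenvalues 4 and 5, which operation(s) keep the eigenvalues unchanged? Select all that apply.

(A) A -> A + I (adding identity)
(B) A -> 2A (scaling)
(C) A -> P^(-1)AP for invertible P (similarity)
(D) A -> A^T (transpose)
C and D

Eigenvalues are preserved by:
1. Similarity transformations: A -> P^(-1)AP (same characteristic polynomial)
2. Transpose: A^T has the same eigenvalues as A

Eigenvalues are NOT preserved by:
- Adding identity: eigenvalues become 4+1, 5+1
- Scaling: eigenvalues become 8, 10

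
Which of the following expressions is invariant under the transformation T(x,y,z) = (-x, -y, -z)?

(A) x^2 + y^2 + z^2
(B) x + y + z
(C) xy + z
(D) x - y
A

Apply T(x,y,z) = (-x, -y, -z) to each option, i.e. replace (x, y, z) by the transformed coordinates.
Substitute the transformed coordinates into each option and compare with the original:
(A) x^2 + y^2 + z^2  ->  (-x)^2 + (-y)^2 + (-z)^2 = x^2 + y^2 + z^2   [equals x^2 + y^2 + z^2: invariant]
(B) x + y + z  ->  (-x) + (-y) + (-z) = -x - y - z   [differs from x + y + z: not invariant]
(C) xy + z  ->  (-x)(-y) + (-z) = xy - z   [differs from xy + z: not invariant]
(D) x - y  ->  (-x) - (-y) = -x + y   [differs from x - y: not invariant]

Only option (A), x^2 + y^2 + z^2, is unchanged by the transformation.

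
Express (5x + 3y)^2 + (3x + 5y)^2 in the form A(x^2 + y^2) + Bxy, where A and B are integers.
34(x^2 + y^2) + 60xy

Expanding: (5x + 3y)^2 = 25x^2 + 30xy + 9y^2
(3x + 5y)^2 = 9x^2 + 30xy + 25y^2
Sum = (25+9)(x^2+y^2) + 60xy = 34(x^2 + y^2) + 60xy
This is symmetric in x and y.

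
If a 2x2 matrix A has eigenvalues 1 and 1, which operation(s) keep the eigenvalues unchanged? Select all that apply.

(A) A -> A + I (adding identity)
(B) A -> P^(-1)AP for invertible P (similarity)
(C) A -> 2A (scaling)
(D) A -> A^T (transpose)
B and D

Eigenvalues are preserved by:
1. Similarity transformations: A -> P^(-1)AP (same characteristic polynomial)
2. Transpose: A^T has the same eigenvalues as A

Eigenvalues are NOT preserved by:
- Adding identity: eigenvalues become 1+1, 1+1
- Scaling: eigenvalues become 2, 2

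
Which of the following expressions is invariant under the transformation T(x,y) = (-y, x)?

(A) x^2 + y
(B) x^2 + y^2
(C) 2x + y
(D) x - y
B

An expression E(x,y) is invariant under T if E(T(x,y)) = E(x,y). Here T(x,y) = (-y, x).
Substitute the transformed coordinates into each option and compare with the original:
(A) x^2 + y  ->  (-y)^2 + (x) = x + y^2   [differs from x^2 + y: not invariant]
(B) x^2 + y^2  ->  (-y)^2 + (x)^2 = x^2 + y^2   [equals x^2 + y^2: invariant]
(C) 2x + y  ->  2(-y) + (x) = x - 2y   [differs from 2x + y: not invariant]
(D) x - y  ->  (-y) - (x) = -x - y   [differs from x - y: not invariant]

Only option (B), x^2 + y^2, is unchanged by the transformation.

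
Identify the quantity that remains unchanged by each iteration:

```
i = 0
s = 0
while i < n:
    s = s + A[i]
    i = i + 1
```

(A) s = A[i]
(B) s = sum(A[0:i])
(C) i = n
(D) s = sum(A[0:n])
B

A loop invariant must hold before the first iteration and be re-established by every execution of the body.

(B) s = sum(A[0:i]): Initially i = 0 and s = 0 = sum of the empty slice A[0:0]. If s = sum(A[0:i]) holds at the top of an iteration, the body sets s to sum(A[0:i]) + A[i] = sum(A[0:i+1]) and then i to i+1, so s = sum(A[0:i]) holds again. At exit i = n, giving s = sum(A[0:n]).

The other options fail:
(A) s = A[i]: after the first iteration s = A[0] but i = 1, so s = A[i] compares s with the wrong element (and fails in general).
(C) i = n: false initially (i = 0); it is the exit condition, not an invariant.
(D) s = sum(A[0:n]): false before the loop (s = 0, not the full sum) -- it only becomes true at exit.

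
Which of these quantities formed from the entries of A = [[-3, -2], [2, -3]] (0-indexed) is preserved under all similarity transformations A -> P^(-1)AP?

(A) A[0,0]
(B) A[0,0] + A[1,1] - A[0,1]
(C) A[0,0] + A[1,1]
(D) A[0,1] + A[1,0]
C

A[0,0] + A[1,1] is the trace of A. By the cyclic property of the trace, tr(P^(-1)AP) = tr(APP^(-1)) = tr(A), so it is the same for every matrix similar to A.

The other combinations are not similarity invariants. For example, take P = [[1, -1], [0, 1]] (det P = 1), so P^(-1) = [[1, 1], [0, 1]] and
B = P^(-1)AP = [[-1, -4], [2, -5]].
Evaluating each option on A and on B:
(A) A[0,0]: -3 for A, -1 for B -> changes
(B) A[0,0] + A[1,1] - A[0,1]: -4 for A, -2 for B -> changes
(C) A[0,0] + A[1,1]: -6 for A, -6 for B -> unchanged
(D) A[0,1] + A[1,0]: 0 for A, -2 for B -> changes

Only (C) A[0,0] + A[1,1] = -6 survives (and it does so for every P, not just this one), so it is the invariant.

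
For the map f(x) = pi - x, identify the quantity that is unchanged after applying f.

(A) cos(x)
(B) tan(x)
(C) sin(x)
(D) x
C

For f(x) = pi - x:
sin(pi - x) = sin(x), so sine is invariant under this transformation.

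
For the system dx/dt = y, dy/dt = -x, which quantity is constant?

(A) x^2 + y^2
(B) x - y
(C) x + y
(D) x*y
A

A first integral I satisfies dI/dt = 0 along every solution. Differentiate each option and use the equation of motion:
(A) d/dt[x^2 + y^2] = 2x*dx/dt + 2y*dy/dt = 2x*y + 2y*(-x) = 0
(B) d/dt[x - y] = y - (-x) = x + y, not identically 0
(C) d/dt[x + y] = y + (-x) = y - x, not identically 0
(D) d/dt[x*y] = (dx/dt)y + x(dy/dt) = y^2 - x^2, not identically 0

Only (A) has zero time-derivative. So x^2 + y^2 (the squared radius; trajectories are circles) is the conserved quantity.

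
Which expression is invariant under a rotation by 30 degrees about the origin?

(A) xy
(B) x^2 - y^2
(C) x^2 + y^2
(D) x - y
C

A rotation by 30 degrees sends (x, y) to (sqrt(3)x/2 - y/2, x/2 + sqrt(3)y/2).
Substitute the transformed coordinates into each option and compare with the original:
(A) xy  ->  (sqrt(3)x/2 - y/2)(x/2 + sqrt(3)y/2) = sqrt(3)x^2/4 + xy/2 - sqrt(3)y^2/4   [differs from xy: not invariant]
(B) x^2 - y^2  ->  (sqrt(3)x/2 - y/2)^2 - (x/2 + sqrt(3)y/2)^2 = x^2/2 - sqrt(3)xy - y^2/2   [differs from x^2 - y^2: not invariant]
(C) x^2 + y^2  ->  (sqrt(3)x/2 - y/2)^2 + (x/2 + sqrt(3)y/2)^2 = x^2 + y^2   [equals x^2 + y^2: invariant]
(D) x - y  ->  (sqrt(3)x/2 - y/2) - (x/2 + sqrt(3)y/2) = -x/2 + sqrt(3)x/2 - sqrt(3)y/2 - y/2   [differs from x - y: not invariant]

Only option (C), x^2 + y^2, is unchanged by the transformation.
Geometrically, x^2 + y^2 is the squared distance from the origin, which every rotation about the origin preserves.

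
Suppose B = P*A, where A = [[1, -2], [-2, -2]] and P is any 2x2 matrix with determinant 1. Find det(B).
-6

By the multiplicative property of determinants, det(B) = det(P*A) = det(P) * det(A) = det(A),
so the determinant is invariant under multiplication by any determinant-1 matrix; we just need det(A).

det(A) = (1)(-2) - (-2)(-2) = -2 - 4 = -6

Therefore det(B) = 1 * (-6) = -6.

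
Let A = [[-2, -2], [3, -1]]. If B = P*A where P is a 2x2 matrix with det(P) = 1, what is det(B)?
8

By the multiplicative property of determinants, det(B) = det(P*A) = det(P) * det(A) = det(A),
so the determinant is invariant under multiplication by any determinant-1 matrix; we just need det(A).

det(A) = (-2)(-1) - (-2)(3) = 2 - (-6) = 8

Therefore det(B) = 1 * 8 = 8.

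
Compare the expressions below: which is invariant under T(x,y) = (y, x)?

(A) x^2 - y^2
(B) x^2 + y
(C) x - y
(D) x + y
D

An expression E(x,y) is invariant under T if E(T(x,y)) = E(x,y). Here T(x,y) = (y, x).
Substitute the transformed coordinates into each option and compare with the original:
(A) x^2 - y^2  ->  (y)^2 - (x)^2 = -x^2 + y^2   [differs from x^2 - y^2: not invariant]
(B) x^2 + y  ->  (y)^2 + (x) = x + y^2   [differs from x^2 + y: not invariant]
(C) x - y  ->  (y) - (x) = -x + y   [differs from x - y: not invariant]
(D) x + y  ->  (y) + (x) = x + y   [equals x + y: invariant]

Only option (D), x + y, is unchanged by the transformation.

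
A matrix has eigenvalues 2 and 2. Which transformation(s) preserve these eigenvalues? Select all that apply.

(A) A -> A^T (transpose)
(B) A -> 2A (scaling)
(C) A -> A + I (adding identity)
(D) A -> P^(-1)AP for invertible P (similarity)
A and D

Eigenvalues are preserved by:
1. Similarity transformations: A -> P^(-1)AP (same characteristic polynomial)
2. Transpose: A^T has the same eigenvalues as A

Eigenvalues are NOT preserved by:
- Adding identity: eigenvalues become 2+1, 2+1
- Scaling: eigenvalues become 4, 4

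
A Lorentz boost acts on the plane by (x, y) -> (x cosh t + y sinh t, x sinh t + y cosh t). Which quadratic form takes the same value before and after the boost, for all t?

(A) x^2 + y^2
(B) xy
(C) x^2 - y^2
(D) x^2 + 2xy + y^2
C

Write x' = x cosh t + y sinh t, y' = x sinh t + y cosh t and substitute into each option:
(A) x^2 + y^2: (x cosh t + y sinh t)^2 + (x sinh t + y cosh t)^2 = (x^2 + y^2)(cosh^2 t + sinh^2 t) + 4xy sinh t cosh t = (x^2 + y^2) cosh 2t + 2xy sinh 2t   [not invariant for t != 0]
(B) xy: (x cosh t + y sinh t)(x sinh t + y cosh t) = xy(cosh^2 t + sinh^2 t) + (x^2 + y^2) sinh t cosh t = xy cosh 2t + (x^2 + y^2)(sinh 2t)/2   [not invariant for t != 0]
(C) x^2 - y^2: (x cosh t + y sinh t)^2 - (x sinh t + y cosh t)^2 = x^2(cosh^2 t - sinh^2 t) + 2xy(cosh t sinh t - sinh t cosh t) + y^2(sinh^2 t - cosh^2 t) = x^2 - y^2   [invariant, using cosh^2 t - sinh^2 t = 1]
(D) x^2 + 2xy + y^2: (x' + y')^2 with x' + y' = (x + y)(cosh t + sinh t) = (x + y)e^t, so it becomes (x + y)^2 e^(2t)   [not invariant for t != 0]

Only (C) x^2 - y^2 is unchanged; it is the Minkowski form preserved by Lorentz boosts, just as x^2 + y^2 is preserved by ordinary rotations.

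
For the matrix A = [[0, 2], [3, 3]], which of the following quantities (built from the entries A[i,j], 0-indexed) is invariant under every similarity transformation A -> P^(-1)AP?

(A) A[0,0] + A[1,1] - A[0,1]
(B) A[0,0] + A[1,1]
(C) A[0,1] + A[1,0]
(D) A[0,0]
B

A[0,0] + A[1,1] is the trace of A. By the cyclic property of the trace, tr(P^(-1)AP) = tr(APP^(-1)) = tr(A), so it is the same for every matrix similar to A.

The other combinations are not similarity invariants. For example, take P = [[2, 1], [1, 1]] (det P = 1), so P^(-1) = [[1, -1], [-1, 2]] and
B = P^(-1)AP = [[-7, -4], [16, 10]].
Evaluating each option on A and on B:
(A) A[0,0] + A[1,1] - A[0,1]: 1 for A, 7 for B -> changes
(B) A[0,0] + A[1,1]: 3 for A, 3 for B -> unchanged
(C) A[0,1] + A[1,0]: 5 for A, 12 for B -> changes
(D) A[0,0]: 0 for A, -7 for B -> changes

Only (B) A[0,0] + A[1,1] = 3 survives (and it does so for every P, not just this one), so it is the invariant.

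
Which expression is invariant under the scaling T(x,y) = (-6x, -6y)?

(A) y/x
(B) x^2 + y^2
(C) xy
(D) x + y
A

Under the uniform scaling T(x,y) = (-6x, -6y):
Substitute the transformed coordinates into each option and compare with the original:
(A) y/x  ->  (-6y)/(-6x) = y/x   [equals y/x: invariant]
(B) x^2 + y^2  ->  (-6x)^2 + (-6y)^2 = 36x^2 + 36y^2   [differs from x^2 + y^2: not invariant]
(C) xy  ->  (-6x)(-6y) = 36xy   [differs from xy: not invariant]
(D) x + y  ->  (-6x) + (-6y) = -6x - 6y   [differs from x + y: not invariant]

Only option (A), y/x, is unchanged by the transformation.
The common factor -6 cancels in a ratio of coordinates, while sums, products and sums of squares pick up factors of -6 or 36.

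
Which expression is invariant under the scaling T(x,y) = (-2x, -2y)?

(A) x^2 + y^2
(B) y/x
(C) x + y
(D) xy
B

Under the uniform scaling T(x,y) = (-2x, -2y):
Substitute the transformed coordinates into each option and compare with the original:
(A) x^2 + y^2  ->  (-2x)^2 + (-2y)^2 = 4x^2 + 4y^2   [differs from x^2 + y^2: not invariant]
(B) y/x  ->  (-2y)/(-2x) = y/x   [equals y/x: invariant]
(C) x + y  ->  (-2x) + (-2y) = -2x - 2y   [differs from x + y: not invariant]
(D) xy  ->  (-2x)(-2y) = 4xy   [differs from xy: not invariant]

Only option (B), y/x, is unchanged by the transformation.
The common factor -2 cancels in a ratio of coordinates, while sums, products and sums of squares pick up factors of -2 or 4.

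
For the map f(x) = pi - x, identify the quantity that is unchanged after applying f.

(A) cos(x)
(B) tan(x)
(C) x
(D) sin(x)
D

For f(x) = pi - x:
sin(pi - x) = sin(x), so sine is invariant under this transformation.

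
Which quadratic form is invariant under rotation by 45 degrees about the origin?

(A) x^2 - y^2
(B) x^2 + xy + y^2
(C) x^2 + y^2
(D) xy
C

Rotation by 45 degrees sends (x, y) to (sqrt(2)x/2 - sqrt(2)y/2, sqrt(2)x/2 + sqrt(2)y/2).
Substitute the transformed coordinates into each option and compare with the original:
(A) x^2 - y^2  ->  (sqrt(2)x/2 - sqrt(2)y/2)^2 - (sqrt(2)x/2 + sqrt(2)y/2)^2 = -2xy   [differs from x^2 - y^2: not invariant]
(B) x^2 + xy + y^2  ->  (sqrt(2)x/2 - sqrt(2)y/2)^2 + (sqrt(2)x/2 - sqrt(2)y/2)(sqrt(2)x/2 + sqrt(2)y/2) + (sqrt(2)x/2 + sqrt(2)y/2)^2 = 3x^2/2 + y^2/2   [differs from x^2 + xy + y^2: not invariant]
(C) x^2 + y^2  ->  (sqrt(2)x/2 - sqrt(2)y/2)^2 + (sqrt(2)x/2 + sqrt(2)y/2)^2 = x^2 + y^2   [equals x^2 + y^2: invariant]
(D) xy  ->  (sqrt(2)x/2 - sqrt(2)y/2)(sqrt(2)x/2 + sqrt(2)y/2) = x^2/2 - y^2/2   [differs from xy: not invariant]

Only option (C), x^2 + y^2, is unchanged by the transformation.
x^2 + y^2 is the squared distance from the origin, which rotations preserve.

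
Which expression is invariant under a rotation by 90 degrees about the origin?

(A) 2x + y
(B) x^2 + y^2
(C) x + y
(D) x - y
B

A rotation by 90 degrees sends (x, y) to (-y, x).
Substitute the transformed coordinates into each option and compare with the original:
(A) 2x + y  ->  2(-y) + (x) = x - 2y   [differs from 2x + y: not invariant]
(B) x^2 + y^2  ->  (-y)^2 + (x)^2 = x^2 + y^2   [equals x^2 + y^2: invariant]
(C) x + y  ->  (-y) + (x) = x - y   [differs from x + y: not invariant]
(D) x - y  ->  (-y) - (x) = -x - y   [differs from x - y: not invariant]

Only option (B), x^2 + y^2, is unchanged by the transformation.
Geometrically, x^2 + y^2 is the squared distance from the origin, which every rotation about the origin preserves.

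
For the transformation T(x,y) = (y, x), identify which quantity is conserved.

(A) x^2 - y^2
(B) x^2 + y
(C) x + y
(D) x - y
C

An expression E(x,y) is invariant under T if E(T(x,y)) = E(x,y). Here T(x,y) = (y, x).
Substitute the transformed coordinates into each option and compare with the original:
(A) x^2 - y^2  ->  (y)^2 - (x)^2 = -x^2 + y^2   [differs from x^2 - y^2: not invariant]
(B) x^2 + y  ->  (y)^2 + (x) = x + y^2   [differs from x^2 + y: not invariant]
(C) x + y  ->  (y) + (x) = x + y   [equals x + y: invariant]
(D) x - y  ->  (y) - (x) = -x + y   [differs from x - y: not invariant]

Only option (C), x + y, is unchanged by the transformation.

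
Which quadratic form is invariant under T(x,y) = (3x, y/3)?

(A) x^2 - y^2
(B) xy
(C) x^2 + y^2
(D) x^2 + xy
B

T multiplies x by 3 and divides y by 3.
Substitute the transformed coordinates into each option and compare with the original:
(A) x^2 - y^2  ->  (3x)^2 - (y/3)^2 = 9x^2 - y^2/9   [differs from x^2 - y^2: not invariant]
(B) xy  ->  (3x)(y/3) = xy   [equals xy: invariant]
(C) x^2 + y^2  ->  (3x)^2 + (y/3)^2 = 9x^2 + y^2/9   [differs from x^2 + y^2: not invariant]
(D) x^2 + xy  ->  (3x)^2 + (3x)(y/3) = 9x^2 + xy   [differs from x^2 + xy: not invariant]

Only option (B), xy, is unchanged by the transformation.
The factors 3 and 1/3 cancel only in the pure product xy.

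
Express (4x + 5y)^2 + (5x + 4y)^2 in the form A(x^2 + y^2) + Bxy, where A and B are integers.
41(x^2 + y^2) + 80xy

Expanding: (4x + 5y)^2 = 16x^2 + 40xy + 25y^2
(5x + 4y)^2 = 25x^2 + 40xy + 16y^2
Sum = (16+25)(x^2+y^2) + 80xy = 41(x^2 + y^2) + 80xy
This is symmetric in x and y.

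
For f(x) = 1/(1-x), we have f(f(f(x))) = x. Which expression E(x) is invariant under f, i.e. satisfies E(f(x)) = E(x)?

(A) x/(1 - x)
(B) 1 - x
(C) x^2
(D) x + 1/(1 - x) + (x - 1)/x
D

Replace x by f(x) = 1/(1 - x) in each option and simplify. As a quick numerical cross-check, also compare E(4) with E(f(4)) = E(-1/3).

(A) x/(1 - x)  ->  (1/(1 - x))/(1 - (1/(1 - x))) = -1/x; check: E(4) = -4/3 but E(-1/3) = -1/4.   [not invariant]
(B) 1 - x  ->  1 - (1/(1 - x)) = x/(x - 1); check: E(4) = -3 but E(-1/3) = 4/3.   [not invariant]
(C) x^2  ->  (1/(1 - x))^2 = (x - 1)^(-2); check: E(4) = 16 but E(-1/3) = 1/9.   [not invariant]
(D) x + 1/(1 - x) + (x - 1)/x  ->  (1/(1 - x)) + 1/(1 - (1/(1 - x))) + ((1/(1 - x)) - 1)/(1/(1 - x)), which simplifies back to x + 1/(1 - x) + (x - 1)/x; check: E(4) = 53/12, E(-1/3) = 53/12.   [invariant]

Only (D) is unchanged. Indeed f(f(x)) = 1/(1 - 1/(1-x)) = (1-x)/(-x) = (x-1)/x, so E(x) = x + f(x) + f(f(x)) is the sum over the whole 3-cycle; applying f just permutes the three terms cyclically (x -> f(x) -> f(f(x)) -> x), leaving the sum unchanged.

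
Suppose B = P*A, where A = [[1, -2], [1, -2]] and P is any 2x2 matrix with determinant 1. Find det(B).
0

By the multiplicative property of determinants, det(B) = det(P*A) = det(P) * det(A) = det(A),
so the determinant is invariant under multiplication by any determinant-1 matrix; we just need det(A).

det(A) = (1)(-2) - (-2)(1) = -2 - (-2) = 0

Therefore det(B) = 1 * 0 = 0.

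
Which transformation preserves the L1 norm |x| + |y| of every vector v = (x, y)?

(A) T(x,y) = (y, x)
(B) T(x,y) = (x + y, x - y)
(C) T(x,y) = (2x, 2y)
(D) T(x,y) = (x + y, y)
A

A transformation preserves a norm if ||T(v)|| = ||v|| for every v; a single vector where the norm changes rules an option out.

(A) T(x,y) = (y, x): preserves the norm -- it only permutes the coordinates and/or flips signs, which leaves |x| + |y| unchanged.
(B) T(x,y) = (x + y, x - y): v = (1, 0) has norm |1| + |0| = 1, but T(v) = (1, 1) has norm 2 -- not preserved.
(C) T(x,y) = (2x, 2y): v = (1, 0) has norm |1| + |0| = 1, but T(v) = (2, 0) has norm 2 -- not preserved.
(D) T(x,y) = (x + y, y): v = (0, 1) has norm |0| + |1| = 1, but T(v) = (1, 1) has norm 2 -- not preserved.

Therefore the answer is (A).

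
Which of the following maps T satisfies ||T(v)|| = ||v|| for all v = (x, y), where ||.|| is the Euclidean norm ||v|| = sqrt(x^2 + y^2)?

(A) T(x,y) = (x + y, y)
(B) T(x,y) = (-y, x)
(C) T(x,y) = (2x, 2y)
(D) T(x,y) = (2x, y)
B

A transformation preserves a norm if ||T(v)|| = ||v|| for every v; a single vector where the norm changes rules an option out.

(A) T(x,y) = (x + y, y): v = (0, 1) has norm sqrt((0)^2 + (1)^2) = 1, but T(v) = (1, 1) has norm sqrt(2) -- not preserved.
(B) T(x,y) = (-y, x): preserves the norm -- it is an orthogonal map (a rotation/reflection), and (-y)^2 + (x)^2 simplifies to x^2 + y^2.
(C) T(x,y) = (2x, 2y): v = (1, 0) has norm sqrt((1)^2 + (0)^2) = 1, but T(v) = (2, 0) has norm 2 -- not preserved.
(D) T(x,y) = (2x, y): v = (1, 0) has norm sqrt((1)^2 + (0)^2) = 1, but T(v) = (2, 0) has norm 2 -- not preserved.

Therefore the answer is (B).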